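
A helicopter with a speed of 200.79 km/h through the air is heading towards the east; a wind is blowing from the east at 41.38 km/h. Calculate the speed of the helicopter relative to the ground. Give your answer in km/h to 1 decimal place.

Taking east as x and north as y: velocity relative to the air = (200.790, 0.000) km/h; the air relative to ground = (-41.380, 0.000) km/h.
Velocity relative to ground = (200.790, 0.000) + (-41.380, 0.000) = (159.410, 0.000) km/h.
Speed = |(159.410, 0.000)| = 159.410 km/h.

159.4 km/h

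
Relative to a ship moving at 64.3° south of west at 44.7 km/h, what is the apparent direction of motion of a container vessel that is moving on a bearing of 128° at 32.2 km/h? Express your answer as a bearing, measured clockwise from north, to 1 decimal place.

065.4°

Taking east as x and north as y: container vessel velocity = (25.374, -19.824) km/h; ship velocity = (-19.385, -40.278) km/h.
Velocity of container vessel relative to ship = (25.374, -19.824) − (-19.385, -40.278) = (44.759, 20.454) km/h.
Bearing = atan2(44.76, 20.45) = 65.44° clockwise from north.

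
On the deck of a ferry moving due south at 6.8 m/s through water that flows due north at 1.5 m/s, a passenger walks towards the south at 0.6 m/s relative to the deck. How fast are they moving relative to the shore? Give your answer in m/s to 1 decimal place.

5.9 m/s

In east/north components (m/s): passenger relative to ferry = (0.000, -0.600); ferry relative to water = (0.000, -6.800); water relative to ground = (0.000, 1.500).
Sum = (0.000, -5.900) m/s.
Speed = |(0.000, -5.900)| = 5.900 m/s.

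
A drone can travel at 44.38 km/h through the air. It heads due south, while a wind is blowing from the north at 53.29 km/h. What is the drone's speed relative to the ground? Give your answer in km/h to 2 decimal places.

Taking east as x and north as y: velocity relative to the air = (0.000, -44.380) km/h; the air relative to ground = (0.000, -53.290) km/h.
Velocity relative to ground = (0.000, -44.380) + (0.000, -53.290) = (0.000, -97.670) km/h.
Speed = |(0.000, -97.670)| = 97.670 km/h.

97.67 km/h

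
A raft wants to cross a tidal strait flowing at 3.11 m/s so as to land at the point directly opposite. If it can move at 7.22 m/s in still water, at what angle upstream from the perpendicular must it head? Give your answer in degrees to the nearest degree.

To cancel the current, the upstream component of the raft's velocity must equal the flow: 7.22 sin θ = 3.11.
sin θ = 3.11 / 7.22 = 0.4307.
θ = arcsin(0.4307) = 25.515°.

26°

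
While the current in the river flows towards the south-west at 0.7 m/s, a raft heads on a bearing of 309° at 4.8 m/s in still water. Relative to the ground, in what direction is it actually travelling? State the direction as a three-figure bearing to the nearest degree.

301°

Taking east as x and north as y: velocity relative to the water = (-3.730, 3.021) m/s; the water relative to ground = (-0.495, -0.495) m/s.
Velocity relative to ground = (-3.730, 3.021) + (-0.495, -0.495) = (-4.225, 2.526) m/s.
Bearing = atan2(-4.23, 2.53) = 300.87° clockwise from north.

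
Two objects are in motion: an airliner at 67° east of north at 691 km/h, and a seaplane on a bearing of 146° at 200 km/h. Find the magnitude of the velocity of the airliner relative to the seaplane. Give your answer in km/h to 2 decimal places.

Taking east as x and north as y: airliner velocity = (636.069, 269.995) km/h; seaplane velocity = (111.839, -165.808) km/h.
Velocity of airliner relative to seaplane = (636.069, 269.995) − (111.839, -165.808) = (524.230, 435.803) km/h.
Magnitude = |(524.230, 435.803)| = 681.719 km/h.

681.72 km/h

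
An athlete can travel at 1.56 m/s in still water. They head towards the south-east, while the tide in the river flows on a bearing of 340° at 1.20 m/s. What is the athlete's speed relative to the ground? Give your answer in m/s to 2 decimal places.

Taking east as x and north as y: velocity relative to the water = (1.103, -1.103) m/s; the water relative to ground = (-0.410, 1.128) m/s.
Velocity relative to ground = (1.103, -1.103) + (-0.410, 1.128) = (0.693, 0.025) m/s.
Speed = |(0.693, 0.025)| = 0.693 m/s.

0.69 m/s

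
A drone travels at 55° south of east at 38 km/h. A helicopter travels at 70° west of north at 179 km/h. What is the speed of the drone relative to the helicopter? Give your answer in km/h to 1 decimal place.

211.3 km/h

Taking east as x and north as y: drone velocity = (21.796, -31.128) km/h; helicopter velocity = (-168.205, 61.222) km/h.
Velocity of drone relative to helicopter = (21.796, -31.128) − (-168.205, 61.222) = (190.001, -92.349) km/h.
Magnitude = |(190.001, -92.349)| = 211.255 km/h.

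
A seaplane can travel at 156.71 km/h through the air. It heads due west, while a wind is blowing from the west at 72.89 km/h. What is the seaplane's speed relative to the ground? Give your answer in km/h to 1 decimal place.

Taking east as x and north as y: velocity relative to the air = (-156.710, 0.000) km/h; the air relative to ground = (72.890, 0.000) km/h.
Velocity relative to ground = (-156.710, 0.000) + (72.890, 0.000) = (-83.820, 0.000) km/h.
Speed = |(-83.820, 0.000)| = 83.820 km/h.

83.8 km/h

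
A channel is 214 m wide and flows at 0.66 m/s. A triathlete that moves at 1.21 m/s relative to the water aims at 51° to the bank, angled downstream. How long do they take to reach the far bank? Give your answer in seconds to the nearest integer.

The component of the triathlete's velocity perpendicular to the bank is 1.21 × sin 51° = 0.940 m/s.
The current is parallel to the bank, so it does not affect the crossing time.
Time = 214 / 0.940 = 227.576 s.

228 s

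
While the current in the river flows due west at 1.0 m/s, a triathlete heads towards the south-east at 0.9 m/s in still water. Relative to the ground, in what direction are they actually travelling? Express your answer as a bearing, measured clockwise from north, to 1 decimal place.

Taking east as x and north as y: velocity relative to the water = (0.636, -0.636) m/s; the water relative to ground = (-1.000, 0.000) m/s.
Velocity relative to ground = (0.636, -0.636) + (-1.000, 0.000) = (-0.364, -0.636) m/s.
Bearing = atan2(-0.36, -0.64) = 209.74° clockwise from north.

209.7°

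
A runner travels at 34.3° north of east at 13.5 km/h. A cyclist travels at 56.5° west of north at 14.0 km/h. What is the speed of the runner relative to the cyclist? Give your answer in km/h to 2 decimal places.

22.83 km/h

Taking east as x and north as y: runner velocity = (11.152, 7.608) km/h; cyclist velocity = (-11.674, 7.727) km/h.
Velocity of runner relative to cyclist = (11.152, 7.608) − (-11.674, 7.727) = (22.827, -0.120) km/h.
Magnitude = |(22.827, -0.120)| = 22.827 km/h.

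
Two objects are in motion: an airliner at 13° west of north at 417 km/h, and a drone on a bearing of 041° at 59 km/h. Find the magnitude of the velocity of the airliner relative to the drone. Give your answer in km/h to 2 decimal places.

Taking east as x and north as y: airliner velocity = (-93.805, 406.312) km/h; drone velocity = (38.707, 44.528) km/h.
Velocity of airliner relative to drone = (-93.805, 406.312) − (38.707, 44.528) = (-132.512, 361.784) km/h.
Magnitude = |(-132.512, 361.784)| = 385.289 km/h.

385.29 km/h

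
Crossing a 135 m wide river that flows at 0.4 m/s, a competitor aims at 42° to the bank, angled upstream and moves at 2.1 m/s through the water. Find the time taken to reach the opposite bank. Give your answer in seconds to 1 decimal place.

96.1 s

The component of the competitor's velocity perpendicular to the bank is 2.1 × sin 42° = 1.405 m/s.
The flow acts along the bank and has no component across it.
Time = 135 / 1.405 = 96.073 s.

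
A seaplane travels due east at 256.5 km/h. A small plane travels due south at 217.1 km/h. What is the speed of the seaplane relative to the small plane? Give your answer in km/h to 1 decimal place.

Taking east as x and north as y: seaplane velocity = (256.500, 0.000) km/h; small plane velocity = (0.000, -217.100) km/h.
Velocity of seaplane relative to small plane = (256.500, 0.000) − (0.000, -217.100) = (256.500, 217.100) km/h.
Magnitude = |(256.500, 217.100)| = 336.043 km/h.

336.0 km/h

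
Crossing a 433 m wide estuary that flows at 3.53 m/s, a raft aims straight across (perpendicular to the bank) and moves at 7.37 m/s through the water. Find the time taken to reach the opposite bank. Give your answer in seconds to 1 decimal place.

58.8 s

The component of the raft's velocity perpendicular to the bank is 7.37 m/s.
Only the cross-stream component determines the crossing time; the current contributes nothing perpendicular to the bank.
Time = 433 / 7.370 = 58.752 s.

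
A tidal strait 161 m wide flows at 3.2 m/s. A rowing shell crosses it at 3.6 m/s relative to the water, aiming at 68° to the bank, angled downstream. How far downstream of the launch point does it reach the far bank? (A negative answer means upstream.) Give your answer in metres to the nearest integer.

Perpendicular speed = 3.338 m/s; crossing time = 161 / 3.338 = 48.234 s.
Net downstream speed = 4.549 m/s.
Drift = 4.549 × 48.234 = 219.399 m (downstream).

219 m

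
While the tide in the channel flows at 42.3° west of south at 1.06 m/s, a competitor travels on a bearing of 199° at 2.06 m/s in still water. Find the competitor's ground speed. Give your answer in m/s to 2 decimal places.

3.06 m/s

Taking east as x and north as y: velocity relative to the water = (-0.671, -1.948) m/s; the water relative to ground = (-0.713, -0.784) m/s.
Velocity relative to ground = (-0.671, -1.948) + (-0.713, -0.784) = (-1.384, -2.732) m/s.
Speed = |(-1.384, -2.732)| = 3.062 m/s.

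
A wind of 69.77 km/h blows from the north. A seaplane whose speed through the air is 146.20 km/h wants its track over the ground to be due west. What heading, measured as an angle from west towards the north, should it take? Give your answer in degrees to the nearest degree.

The wind pushes perpendicular to the desired track; the heading must have a component into the wind equal to 69.77 km/h: 146.20 sin θ = 69.77.
sin θ = 0.4772, so θ = 28.504°.

29°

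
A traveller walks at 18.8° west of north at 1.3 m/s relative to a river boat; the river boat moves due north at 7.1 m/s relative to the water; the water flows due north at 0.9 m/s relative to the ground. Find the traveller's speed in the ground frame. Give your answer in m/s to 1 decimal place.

9.2 m/s

In east/north components (m/s): traveller relative to river boat = (-0.419, 1.231); river boat relative to water = (0.000, 7.100); water relative to ground = (0.000, 0.900).
Sum = (-0.419, 9.231) m/s.
Speed = |(-0.419, 9.231)| = 9.240 m/s.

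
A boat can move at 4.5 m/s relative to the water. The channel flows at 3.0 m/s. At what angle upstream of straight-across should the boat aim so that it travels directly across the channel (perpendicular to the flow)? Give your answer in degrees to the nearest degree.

42°

To cancel the current, the upstream component of the boat's velocity must equal the flow: 4.5 sin θ = 3.0.
sin θ = 3.0 / 4.5 = 0.6667.
θ = arcsin(0.6667) = 41.810°.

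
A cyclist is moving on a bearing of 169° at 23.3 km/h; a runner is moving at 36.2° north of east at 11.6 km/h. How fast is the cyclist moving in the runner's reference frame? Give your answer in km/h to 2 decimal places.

Taking east as x and north as y: cyclist velocity = (4.446, -22.872) km/h; runner velocity = (9.361, 6.851) km/h.
Velocity of cyclist relative to runner = (4.446, -22.872) − (9.361, 6.851) = (-4.915, -29.723) km/h.
Magnitude = |(-4.915, -29.723)| = 30.127 km/h.

30.13 km/h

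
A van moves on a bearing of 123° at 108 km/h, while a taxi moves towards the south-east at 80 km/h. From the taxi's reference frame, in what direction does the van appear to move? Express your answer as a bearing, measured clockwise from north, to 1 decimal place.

093.8°

Taking east as x and north as y: van velocity = (90.576, -58.821) km/h; taxi velocity = (56.569, -56.569) km/h.
Velocity of van relative to taxi = (90.576, -58.821) − (56.569, -56.569) = (34.008, -2.252) km/h.
Bearing = atan2(34.01, -2.25) = 93.79° clockwise from north.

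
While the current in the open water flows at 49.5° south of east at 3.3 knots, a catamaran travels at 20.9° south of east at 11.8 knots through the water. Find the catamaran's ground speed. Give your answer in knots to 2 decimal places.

Taking east as x and north as y: velocity relative to the water = (11.024, -4.210) knots; the water relative to ground = (2.143, -2.509) knots.
Velocity relative to ground = (11.024, -4.210) + (2.143, -2.509) = (13.167, -6.719) knots.
Speed = |(13.167, -6.719)| = 14.782 knots.

14.78 knots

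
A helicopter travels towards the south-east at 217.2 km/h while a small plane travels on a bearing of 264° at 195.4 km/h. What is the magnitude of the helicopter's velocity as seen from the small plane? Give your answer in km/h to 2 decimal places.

Taking east as x and north as y: helicopter velocity = (153.584, -153.584) km/h; small plane velocity = (-194.330, -20.425) km/h.
Velocity of helicopter relative to small plane = (153.584, -153.584) − (-194.330, -20.425) = (347.913, -133.159) km/h.
Magnitude = |(347.913, -133.159)| = 372.525 km/h.

372.52 km/h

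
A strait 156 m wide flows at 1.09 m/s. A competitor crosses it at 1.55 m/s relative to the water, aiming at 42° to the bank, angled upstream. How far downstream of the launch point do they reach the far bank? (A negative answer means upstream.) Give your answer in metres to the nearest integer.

-9 m

Perpendicular speed = 1.037 m/s; crossing time = 156 / 1.037 = 150.412 s.
Net downstream speed = -0.062 m/s.
Drift = -0.062 × 150.412 = -9.307 m (upstream).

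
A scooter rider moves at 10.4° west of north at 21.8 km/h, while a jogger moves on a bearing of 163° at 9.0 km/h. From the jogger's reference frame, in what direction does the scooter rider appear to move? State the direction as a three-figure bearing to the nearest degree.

Taking east as x and north as y: scooter rider velocity = (-3.935, 21.442) km/h; jogger velocity = (2.631, -8.607) km/h.
Velocity of scooter rider relative to jogger = (-3.935, 21.442) − (2.631, -8.607) = (-6.567, 30.049) km/h.
Bearing = atan2(-6.57, 30.05) = 347.67° clockwise from north.

348°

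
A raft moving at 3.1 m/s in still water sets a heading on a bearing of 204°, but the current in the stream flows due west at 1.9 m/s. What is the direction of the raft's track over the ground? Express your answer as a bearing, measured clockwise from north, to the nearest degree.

228°

Taking east as x and north as y: velocity relative to the water = (-1.261, -2.832) m/s; the water relative to ground = (-1.900, 0.000) m/s.
Velocity relative to ground = (-1.261, -2.832) + (-1.900, 0.000) = (-3.161, -2.832) m/s.
Bearing = atan2(-3.16, -2.83) = 228.14° clockwise from north.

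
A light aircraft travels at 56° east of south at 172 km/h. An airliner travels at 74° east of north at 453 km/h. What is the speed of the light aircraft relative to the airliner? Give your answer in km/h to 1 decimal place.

366.9 km/h

Taking east as x and north as y: light aircraft velocity = (142.594, -96.181) km/h; airliner velocity = (435.452, 124.864) km/h.
Velocity of light aircraft relative to airliner = (142.594, -96.181) − (435.452, 124.864) = (-292.857, -221.045) km/h.
Magnitude = |(-292.857, -221.045)| = 366.914 km/h.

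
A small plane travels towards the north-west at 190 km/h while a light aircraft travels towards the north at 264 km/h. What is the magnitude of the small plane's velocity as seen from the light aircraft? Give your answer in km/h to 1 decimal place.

186.7 km/h

Taking east as x and north as y: small plane velocity = (-134.350, 134.350) km/h; light aircraft velocity = (0.000, 264.000) km/h.
Velocity of small plane relative to light aircraft = (-134.350, 134.350) − (0.000, 264.000) = (-134.350, -129.650) km/h.
Magnitude = |(-134.350, -129.650)| = 186.706 km/h.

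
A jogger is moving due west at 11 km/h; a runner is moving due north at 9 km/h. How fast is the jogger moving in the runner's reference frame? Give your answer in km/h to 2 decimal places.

Taking east as x and north as y: jogger velocity = (-11.000, 0.000) km/h; runner velocity = (0.000, 9.000) km/h.
Velocity of jogger relative to runner = (-11.000, 0.000) − (0.000, 9.000) = (-11.000, -9.000) km/h.
Magnitude = |(-11.000, -9.000)| = 14.213 km/h.

14.21 km/h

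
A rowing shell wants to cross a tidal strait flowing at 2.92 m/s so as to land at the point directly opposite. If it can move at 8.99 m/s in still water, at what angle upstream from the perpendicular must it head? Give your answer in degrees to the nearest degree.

19°

To cancel the current, the upstream component of the rowing shell's velocity must equal the flow: 8.99 sin θ = 2.92.
sin θ = 2.92 / 8.99 = 0.3248.
θ = arcsin(0.3248) = 18.954°.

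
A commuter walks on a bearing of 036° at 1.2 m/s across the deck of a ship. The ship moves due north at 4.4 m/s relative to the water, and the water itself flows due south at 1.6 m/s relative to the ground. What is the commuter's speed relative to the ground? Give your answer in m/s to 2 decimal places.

In east/north components (m/s): commuter relative to ship = (0.705, 0.971); ship relative to water = (0.000, 4.400); water relative to ground = (0.000, -1.600).
Sum = (0.705, 3.771) m/s.
Speed = |(0.705, 3.771)| = 3.836 m/s.

3.84 m/s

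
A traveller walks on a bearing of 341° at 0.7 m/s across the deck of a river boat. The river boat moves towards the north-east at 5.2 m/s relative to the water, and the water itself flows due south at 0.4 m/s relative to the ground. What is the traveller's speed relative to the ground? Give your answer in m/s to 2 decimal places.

In east/north components (m/s): traveller relative to river boat = (-0.228, 0.662); river boat relative to water = (3.677, 3.677); water relative to ground = (0.000, -0.400).
Sum = (3.449, 3.939) m/s.
Speed = |(3.449, 3.939)| = 5.235 m/s.

5.24 m/s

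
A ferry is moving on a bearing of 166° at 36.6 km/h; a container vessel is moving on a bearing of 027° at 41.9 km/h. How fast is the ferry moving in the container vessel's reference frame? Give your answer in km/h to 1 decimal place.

Taking east as x and north as y: ferry velocity = (8.854, -35.513) km/h; container vessel velocity = (19.022, 37.333) km/h.
Velocity of ferry relative to container vessel = (8.854, -35.513) − (19.022, 37.333) = (-10.168, -72.846) km/h.
Magnitude = |(-10.168, -72.846)| = 73.552 km/h.

73.6 km/h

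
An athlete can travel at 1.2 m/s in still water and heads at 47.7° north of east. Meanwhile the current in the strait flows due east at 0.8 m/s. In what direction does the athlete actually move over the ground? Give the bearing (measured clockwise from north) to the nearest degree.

061°

Taking east as x and north as y: velocity relative to the water = (0.808, 0.888) m/s; the water relative to ground = (0.800, 0.000) m/s.
Velocity relative to ground = (0.808, 0.888) + (0.800, 0.000) = (1.608, 0.888) m/s.
Bearing = atan2(1.61, 0.89) = 61.10° clockwise from north.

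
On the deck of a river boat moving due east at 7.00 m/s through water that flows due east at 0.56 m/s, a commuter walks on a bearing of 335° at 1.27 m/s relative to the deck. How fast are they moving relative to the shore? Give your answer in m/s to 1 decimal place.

In east/north components (m/s): commuter relative to river boat = (-0.537, 1.151); river boat relative to water = (7.000, 0.000); water relative to ground = (0.560, 0.000).
Sum = (7.023, 1.151) m/s.
Speed = |(7.023, 1.151)| = 7.117 m/s.

7.1 m/s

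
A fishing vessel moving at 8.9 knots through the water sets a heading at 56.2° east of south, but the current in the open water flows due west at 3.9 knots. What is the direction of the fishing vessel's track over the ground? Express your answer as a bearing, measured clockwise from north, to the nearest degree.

Taking east as x and north as y: velocity relative to the water = (7.396, -4.951) knots; the water relative to ground = (-3.900, 0.000) knots.
Velocity relative to ground = (7.396, -4.951) + (-3.900, 0.000) = (3.496, -4.951) knots.
Bearing = atan2(3.50, -4.95) = 144.78° clockwise from north.

145°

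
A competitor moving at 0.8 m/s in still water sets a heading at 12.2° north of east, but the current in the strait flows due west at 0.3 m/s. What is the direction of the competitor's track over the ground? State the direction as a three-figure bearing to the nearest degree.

071°

Taking east as x and north as y: velocity relative to the water = (0.782, 0.169) m/s; the water relative to ground = (-0.300, 0.000) m/s.
Velocity relative to ground = (0.782, 0.169) + (-0.300, 0.000) = (0.482, 0.169) m/s.
Bearing = atan2(0.48, 0.17) = 70.67° clockwise from north.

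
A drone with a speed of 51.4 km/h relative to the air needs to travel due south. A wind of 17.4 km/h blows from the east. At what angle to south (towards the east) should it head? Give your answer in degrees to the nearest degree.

20°

The wind pushes perpendicular to the desired track; the heading must have a component into the wind equal to 17.4 km/h: 51.4 sin θ = 17.4.
sin θ = 0.3385, so θ = 19.787°.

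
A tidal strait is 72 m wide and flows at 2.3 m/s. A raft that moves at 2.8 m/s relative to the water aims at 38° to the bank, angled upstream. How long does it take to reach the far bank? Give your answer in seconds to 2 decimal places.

The component of the raft's velocity perpendicular to the bank is 2.8 × sin 38° = 1.724 m/s.
Only the cross-stream component determines the crossing time; the current contributes nothing perpendicular to the bank.
Time = 72 / 1.724 = 41.767 s.

41.77 s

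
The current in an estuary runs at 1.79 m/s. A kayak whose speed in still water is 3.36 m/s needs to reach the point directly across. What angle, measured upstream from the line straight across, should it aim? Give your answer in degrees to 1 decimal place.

32.2°

To cancel the current, the upstream component of the kayak's velocity must equal the flow: 3.36 sin θ = 1.79.
sin θ = 1.79 / 3.36 = 0.5327.
θ = arcsin(0.5327) = 32.191°.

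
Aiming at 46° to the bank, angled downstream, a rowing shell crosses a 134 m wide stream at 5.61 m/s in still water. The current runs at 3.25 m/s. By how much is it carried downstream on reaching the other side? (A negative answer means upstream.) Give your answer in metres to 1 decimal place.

Perpendicular speed = 4.035 m/s; crossing time = 134 / 4.035 = 33.205 s.
Net downstream speed = 7.147 m/s.
Drift = 7.147 × 33.205 = 237.320 m (downstream).

237.3 m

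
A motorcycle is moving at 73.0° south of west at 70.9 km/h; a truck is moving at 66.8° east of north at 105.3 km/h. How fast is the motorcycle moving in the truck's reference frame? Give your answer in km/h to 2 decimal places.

160.48 km/h

Taking east as x and north as y: motorcycle velocity = (-20.729, -67.802) km/h; truck velocity = (96.785, 41.482) km/h.
Velocity of motorcycle relative to truck = (-20.729, -67.802) − (96.785, 41.482) = (-117.514, -109.284) km/h.
Magnitude = |(-117.514, -109.284)| = 160.476 km/h.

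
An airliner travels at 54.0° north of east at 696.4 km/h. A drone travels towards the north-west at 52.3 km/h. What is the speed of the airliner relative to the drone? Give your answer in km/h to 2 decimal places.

690.15 km/h

Taking east as x and north as y: airliner velocity = (409.334, 563.399) km/h; drone velocity = (-36.982, 36.982) km/h.
Velocity of airliner relative to drone = (409.334, 563.399) − (-36.982, 36.982) = (446.315, 526.418) km/h.
Magnitude = |(446.315, 526.418)| = 690.154 km/h.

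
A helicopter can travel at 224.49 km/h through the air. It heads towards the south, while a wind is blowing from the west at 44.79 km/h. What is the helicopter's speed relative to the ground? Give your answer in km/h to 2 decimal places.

228.91 km/h

Taking east as x and north as y: velocity relative to the air = (0.000, -224.490) km/h; the air relative to ground = (44.790, 0.000) km/h.
Velocity relative to ground = (0.000, -224.490) + (44.790, 0.000) = (44.790, -224.490) km/h.
Speed = |(44.790, -224.490)| = 228.915 km/h.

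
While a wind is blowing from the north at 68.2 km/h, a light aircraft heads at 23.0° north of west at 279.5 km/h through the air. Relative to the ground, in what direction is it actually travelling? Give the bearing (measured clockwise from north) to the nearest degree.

279°

Taking east as x and north as y: velocity relative to the air = (-257.281, 109.209) km/h; the air relative to ground = (0.000, -68.200) km/h.
Velocity relative to ground = (-257.281, 109.209) + (0.000, -68.200) = (-257.281, 41.009) km/h.
Bearing = atan2(-257.28, 41.01) = 279.06° clockwise from north.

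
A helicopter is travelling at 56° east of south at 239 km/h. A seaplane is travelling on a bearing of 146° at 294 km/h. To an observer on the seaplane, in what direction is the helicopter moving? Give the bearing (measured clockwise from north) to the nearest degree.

017°

Taking east as x and north as y: helicopter velocity = (198.140, -133.647) km/h; seaplane velocity = (164.403, -243.737) km/h.
Velocity of helicopter relative to seaplane = (198.140, -133.647) − (164.403, -243.737) = (33.737, 110.090) km/h.
Bearing = atan2(33.74, 110.09) = 17.04° clockwise from north.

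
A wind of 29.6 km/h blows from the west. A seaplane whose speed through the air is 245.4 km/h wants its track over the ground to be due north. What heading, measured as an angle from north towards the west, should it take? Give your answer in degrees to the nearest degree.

7°

The wind pushes perpendicular to the desired track; the heading must have a component into the wind equal to 29.6 km/h: 245.4 sin θ = 29.6.
sin θ = 0.1206, so θ = 6.928°.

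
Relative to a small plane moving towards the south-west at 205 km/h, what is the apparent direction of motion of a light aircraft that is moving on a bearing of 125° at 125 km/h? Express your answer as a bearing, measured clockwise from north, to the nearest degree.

Taking east as x and north as y: light aircraft velocity = (102.394, -71.697) km/h; small plane velocity = (-144.957, -144.957) km/h.
Velocity of light aircraft relative to small plane = (102.394, -71.697) − (-144.957, -144.957) = (247.351, 73.260) km/h.
Bearing = atan2(247.35, 73.26) = 73.50° clockwise from north.

074°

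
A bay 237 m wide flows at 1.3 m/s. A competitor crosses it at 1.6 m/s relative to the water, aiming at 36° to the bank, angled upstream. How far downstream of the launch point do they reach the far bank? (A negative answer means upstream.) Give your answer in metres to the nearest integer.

1 m

Perpendicular speed = 0.940 m/s; crossing time = 237 / 0.940 = 252.005 s.
Net downstream speed = 0.006 m/s.
Drift = 0.006 × 252.005 = 1.404 m (downstream).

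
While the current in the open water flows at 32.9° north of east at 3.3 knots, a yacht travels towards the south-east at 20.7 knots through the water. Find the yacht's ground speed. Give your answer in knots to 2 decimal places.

Taking east as x and north as y: velocity relative to the water = (14.637, -14.637) knots; the water relative to ground = (2.771, 1.792) knots.
Velocity relative to ground = (14.637, -14.637) + (2.771, 1.792) = (17.408, -12.845) knots.
Speed = |(17.408, -12.845)| = 21.634 knots.

21.63 knots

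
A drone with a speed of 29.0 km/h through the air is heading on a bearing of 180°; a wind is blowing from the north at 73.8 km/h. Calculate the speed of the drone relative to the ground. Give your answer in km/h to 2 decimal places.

Taking east as x and north as y: velocity relative to the air = (0.000, -29.000) km/h; the air relative to ground = (0.000, -73.800) km/h.
Velocity relative to ground = (0.000, -29.000) + (0.000, -73.800) = (0.000, -102.800) km/h.
Speed = |(0.000, -102.800)| = 102.800 km/h.

102.80 km/h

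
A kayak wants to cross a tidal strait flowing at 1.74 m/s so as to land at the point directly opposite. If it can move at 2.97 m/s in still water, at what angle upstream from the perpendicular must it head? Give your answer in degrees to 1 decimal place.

To cancel the current, the upstream component of the kayak's velocity must equal the flow: 2.97 sin θ = 1.74.
sin θ = 1.74 / 2.97 = 0.5859.
θ = arcsin(0.5859) = 35.864°.

35.9°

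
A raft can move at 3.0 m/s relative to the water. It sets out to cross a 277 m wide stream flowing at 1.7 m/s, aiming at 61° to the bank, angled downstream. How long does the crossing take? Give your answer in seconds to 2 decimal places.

105.57 s

The component of the raft's velocity perpendicular to the bank is 3.0 × sin 61° = 2.624 m/s.
Only the cross-stream component determines the crossing time; the current contributes nothing perpendicular to the bank.
Time = 277 / 2.624 = 105.570 s.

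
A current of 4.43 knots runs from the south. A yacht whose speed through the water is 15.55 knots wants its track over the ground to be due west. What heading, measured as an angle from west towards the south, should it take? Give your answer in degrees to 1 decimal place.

16.6°

The current pushes perpendicular to the desired track; the heading must have a component into the current equal to 4.43 knots: 15.55 sin θ = 4.43.
sin θ = 0.2849, so θ = 16.552°.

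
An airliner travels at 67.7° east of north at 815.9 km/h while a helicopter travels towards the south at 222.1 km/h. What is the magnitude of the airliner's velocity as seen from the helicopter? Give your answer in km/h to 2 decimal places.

Taking east as x and north as y: airliner velocity = (754.879, 309.598) km/h; helicopter velocity = (0.000, -222.100) km/h.
Velocity of airliner relative to helicopter = (754.879, 309.598) − (0.000, -222.100) = (754.879, 531.698) km/h.
Magnitude = |(754.879, 531.698)| = 923.334 km/h.

923.33 km/h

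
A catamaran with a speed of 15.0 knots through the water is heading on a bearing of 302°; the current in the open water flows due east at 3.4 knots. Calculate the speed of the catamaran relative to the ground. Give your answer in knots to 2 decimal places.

Taking east as x and north as y: velocity relative to the water = (-12.721, 7.949) knots; the water relative to ground = (3.400, 0.000) knots.
Velocity relative to ground = (-12.721, 7.949) + (3.400, 0.000) = (-9.321, 7.949) knots.
Speed = |(-9.321, 7.949)| = 12.250 knots.

12.25 knots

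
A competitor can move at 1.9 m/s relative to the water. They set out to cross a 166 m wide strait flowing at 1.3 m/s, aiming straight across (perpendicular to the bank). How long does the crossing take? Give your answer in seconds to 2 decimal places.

87.37 s

The component of the competitor's velocity perpendicular to the bank is 1.9 m/s.
The current is parallel to the bank, so it does not affect the crossing time.
Time = 166 / 1.900 = 87.368 s.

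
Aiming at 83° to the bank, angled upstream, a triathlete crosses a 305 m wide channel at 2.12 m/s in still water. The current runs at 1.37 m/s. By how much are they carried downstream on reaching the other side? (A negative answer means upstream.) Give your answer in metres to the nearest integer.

161 m

Perpendicular speed = 2.104 m/s; crossing time = 305 / 2.104 = 144.948 s.
Net downstream speed = 1.112 m/s.
Drift = 1.112 × 144.948 = 161.130 m (downstream).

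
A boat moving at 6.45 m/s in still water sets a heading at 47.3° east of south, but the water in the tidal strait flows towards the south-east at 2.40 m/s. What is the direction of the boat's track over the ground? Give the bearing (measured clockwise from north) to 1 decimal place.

Taking east as x and north as y: velocity relative to the water = (4.740, -4.374) m/s; the water relative to ground = (1.697, -1.697) m/s.
Velocity relative to ground = (4.740, -4.374) + (1.697, -1.697) = (6.437, -6.071) m/s.
Bearing = atan2(6.44, -6.07) = 133.32° clockwise from north.

133.3°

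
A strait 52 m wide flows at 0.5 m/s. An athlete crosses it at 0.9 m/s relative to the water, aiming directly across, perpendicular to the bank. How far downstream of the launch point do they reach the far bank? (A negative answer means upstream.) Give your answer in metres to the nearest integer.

29 m

Perpendicular speed = 0.900 m/s; crossing time = 52 / 0.900 = 57.778 s.
Net downstream speed = 0.500 m/s.
Drift = 0.500 × 57.778 = 28.889 m (downstream).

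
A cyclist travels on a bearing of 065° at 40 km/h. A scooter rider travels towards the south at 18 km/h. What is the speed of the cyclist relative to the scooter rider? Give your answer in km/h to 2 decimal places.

Taking east as x and north as y: cyclist velocity = (36.252, 16.905) km/h; scooter rider velocity = (0.000, -18.000) km/h.
Velocity of cyclist relative to scooter rider = (36.252, 16.905) − (0.000, -18.000) = (36.252, 34.905) km/h.
Magnitude = |(36.252, 34.905)| = 50.325 km/h.

50.32 km/h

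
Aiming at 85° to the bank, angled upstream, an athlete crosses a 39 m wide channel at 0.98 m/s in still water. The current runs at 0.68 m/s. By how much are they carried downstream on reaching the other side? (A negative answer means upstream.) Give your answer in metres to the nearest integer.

Perpendicular speed = 0.976 m/s; crossing time = 39 / 0.976 = 39.948 s.
Net downstream speed = 0.595 m/s.
Drift = 0.595 × 39.948 = 23.753 m (downstream).

24 m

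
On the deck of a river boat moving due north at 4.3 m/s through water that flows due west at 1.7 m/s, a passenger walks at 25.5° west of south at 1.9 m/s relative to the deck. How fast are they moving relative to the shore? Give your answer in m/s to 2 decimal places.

In east/north components (m/s): passenger relative to river boat = (-0.818, -1.715); river boat relative to water = (0.000, 4.300); water relative to ground = (-1.700, 0.000).
Sum = (-2.518, 2.585) m/s.
Speed = |(-2.518, 2.585)| = 3.609 m/s.

3.61 m/s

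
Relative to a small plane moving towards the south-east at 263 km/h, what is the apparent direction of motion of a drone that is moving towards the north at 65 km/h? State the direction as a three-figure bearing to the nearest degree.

Taking east as x and north as y: drone velocity = (0.000, 65.000) km/h; small plane velocity = (185.969, -185.969) km/h.
Velocity of drone relative to small plane = (0.000, 65.000) − (185.969, -185.969) = (-185.969, 250.969) km/h.
Bearing = atan2(-185.97, 250.97) = 323.46° clockwise from north.

323°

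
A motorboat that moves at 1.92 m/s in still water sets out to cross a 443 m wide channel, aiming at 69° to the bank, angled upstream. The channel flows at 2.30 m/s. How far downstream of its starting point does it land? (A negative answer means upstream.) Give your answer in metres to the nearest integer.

398 m

Perpendicular speed = 1.792 m/s; crossing time = 443 / 1.792 = 247.144 s.
Net downstream speed = 1.612 m/s.
Drift = 1.612 × 247.144 = 398.380 m (downstream).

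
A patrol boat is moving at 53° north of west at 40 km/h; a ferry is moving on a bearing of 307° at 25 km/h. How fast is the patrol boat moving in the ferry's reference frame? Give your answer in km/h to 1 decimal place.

Taking east as x and north as y: patrol boat velocity = (-24.073, 31.945) km/h; ferry velocity = (-19.966, 15.045) km/h.
Velocity of patrol boat relative to ferry = (-24.073, 31.945) − (-19.966, 15.045) = (-4.107, 16.900) km/h.
Magnitude = |(-4.107, 16.900)| = 17.392 km/h.

17.4 km/h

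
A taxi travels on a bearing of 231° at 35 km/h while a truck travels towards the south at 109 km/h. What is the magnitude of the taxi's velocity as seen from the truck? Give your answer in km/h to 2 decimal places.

91.13 km/h

Taking east as x and north as y: taxi velocity = (-27.200, -22.026) km/h; truck velocity = (0.000, -109.000) km/h.
Velocity of taxi relative to truck = (-27.200, -22.026) − (0.000, -109.000) = (-27.200, 86.974) km/h.
Magnitude = |(-27.200, 86.974)| = 91.128 km/h.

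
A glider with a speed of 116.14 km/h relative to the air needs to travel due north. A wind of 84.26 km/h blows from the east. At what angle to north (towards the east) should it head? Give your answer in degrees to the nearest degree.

47°

The wind pushes perpendicular to the desired track; the heading must have a component into the wind equal to 84.26 km/h: 116.14 sin θ = 84.26.
sin θ = 0.7255, so θ = 46.511°.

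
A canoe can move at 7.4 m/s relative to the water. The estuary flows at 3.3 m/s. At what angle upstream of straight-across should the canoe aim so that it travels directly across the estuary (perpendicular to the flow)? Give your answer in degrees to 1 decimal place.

26.5°

To cancel the current, the upstream component of the canoe's velocity must equal the flow: 7.4 sin θ = 3.3.
sin θ = 3.3 / 7.4 = 0.4459.
θ = arcsin(0.4459) = 26.484°.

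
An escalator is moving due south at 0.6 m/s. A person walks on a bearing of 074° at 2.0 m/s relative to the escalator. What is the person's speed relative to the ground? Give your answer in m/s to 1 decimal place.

1.9 m/s

Taking east as x and north as y: escalator velocity = (0.000, -0.600) m/s; person velocity relative to escalator = (1.923, 0.551) m/s.
Velocity relative to ground = (0.000, -0.600) + (1.923, 0.551) = (1.923, -0.049) m/s.
Speed = |(1.923, -0.049)| = 1.923 m/s.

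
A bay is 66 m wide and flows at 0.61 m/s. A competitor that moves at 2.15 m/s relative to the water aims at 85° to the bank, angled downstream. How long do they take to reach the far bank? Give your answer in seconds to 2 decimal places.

30.81 s

The component of the competitor's velocity perpendicular to the bank is 2.15 × sin 85° = 2.142 m/s.
The current is parallel to the bank, so it does not affect the crossing time.
Time = 66 / 2.142 = 30.815 s.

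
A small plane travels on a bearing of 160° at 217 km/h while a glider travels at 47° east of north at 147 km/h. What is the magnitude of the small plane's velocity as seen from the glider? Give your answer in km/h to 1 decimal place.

306.0 km/h

Taking east as x and north as y: small plane velocity = (74.218, -203.913) km/h; glider velocity = (107.509, 100.254) km/h.
Velocity of small plane relative to glider = (74.218, -203.913) − (107.509, 100.254) = (-33.291, -304.167) km/h.
Magnitude = |(-33.291, -304.167)| = 305.983 km/h.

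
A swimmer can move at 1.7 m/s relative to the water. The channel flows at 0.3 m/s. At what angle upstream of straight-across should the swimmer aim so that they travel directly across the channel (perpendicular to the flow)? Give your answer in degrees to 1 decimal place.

10.2°

To cancel the current, the upstream component of the swimmer's velocity must equal the flow: 1.7 sin θ = 0.3.
sin θ = 0.3 / 1.7 = 0.1765.
θ = arcsin(0.1765) = 10.164°.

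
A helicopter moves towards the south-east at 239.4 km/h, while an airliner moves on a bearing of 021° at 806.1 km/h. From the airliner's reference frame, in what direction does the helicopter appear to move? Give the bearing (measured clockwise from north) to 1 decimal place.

Taking east as x and north as y: helicopter velocity = (169.281, -169.281) km/h; airliner velocity = (288.880, 752.559) km/h.
Velocity of helicopter relative to airliner = (169.281, -169.281) − (288.880, 752.559) = (-119.599, -921.841) km/h.
Bearing = atan2(-119.60, -921.84) = 187.39° clockwise from north.

187.4°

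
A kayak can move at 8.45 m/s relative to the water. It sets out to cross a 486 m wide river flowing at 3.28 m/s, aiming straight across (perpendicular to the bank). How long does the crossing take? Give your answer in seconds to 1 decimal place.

57.5 s

The component of the kayak's velocity perpendicular to the bank is 8.45 m/s.
Only the cross-stream component determines the crossing time; the current contributes nothing perpendicular to the bank.
Time = 486 / 8.450 = 57.515 s.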